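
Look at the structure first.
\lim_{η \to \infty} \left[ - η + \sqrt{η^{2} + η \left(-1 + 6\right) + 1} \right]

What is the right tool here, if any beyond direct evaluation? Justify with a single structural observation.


Technique: conjugate multiplication — an infinity-minus-infinity difference with a surviving radical — multiply by the conjugate to cancel the divergence.


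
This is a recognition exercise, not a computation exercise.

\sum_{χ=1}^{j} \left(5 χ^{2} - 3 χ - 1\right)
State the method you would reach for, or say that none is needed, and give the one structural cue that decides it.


Diagnosis: no special technique — the summand is a plain polynomial in χ (expanding first if it arrives factored); standard power-sum formulas evaluate it term by term.


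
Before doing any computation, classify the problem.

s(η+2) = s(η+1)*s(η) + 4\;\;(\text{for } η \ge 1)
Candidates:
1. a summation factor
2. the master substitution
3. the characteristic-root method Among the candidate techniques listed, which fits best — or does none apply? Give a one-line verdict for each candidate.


Technique: no special technique — this one you iterate or analyze qualitatively: the nonlinearity defeats linear solution methods.
- a summation factor — the recursion is nonlinear — outside the first-order linear family a summation factor addresses.
- the master substitution: with no divided-index recursive call, reindexing by powers of a base buys nothing.
- the characteristic-root method — the recursion is nonlinear in the sequence values, so no linear-modes ansatz applies.


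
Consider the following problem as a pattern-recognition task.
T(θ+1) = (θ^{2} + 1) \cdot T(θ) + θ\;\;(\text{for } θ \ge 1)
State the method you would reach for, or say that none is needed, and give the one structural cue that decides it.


Method: a summation factor — with the index-dependent coefficient θ^{2} + 1, dividing by the cumulative product turns the left side into a pure difference.


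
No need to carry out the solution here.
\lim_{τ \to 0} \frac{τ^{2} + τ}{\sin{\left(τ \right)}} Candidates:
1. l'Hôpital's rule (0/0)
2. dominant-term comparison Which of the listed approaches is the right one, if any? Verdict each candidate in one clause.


Diagnosis: l'Hôpital's rule (0/0) — substituting 0 gives 0 over 0; differentiate top and bottom once and re-evaluate. The standard small-argument limits would also carry it; the rule is the systematic route.
- l'Hôpital's rule (0/0) — applicable, and directly so.
- dominant-term comparison: no dominant-degree comparison decides it.


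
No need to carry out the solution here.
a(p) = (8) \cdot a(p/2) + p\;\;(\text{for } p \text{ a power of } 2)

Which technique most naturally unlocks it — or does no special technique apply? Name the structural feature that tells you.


Diagnosis: the master substitution — the argument shrinks by the factor 2, so measure the index on a logarithmic scale and the recursion becomes a shift.


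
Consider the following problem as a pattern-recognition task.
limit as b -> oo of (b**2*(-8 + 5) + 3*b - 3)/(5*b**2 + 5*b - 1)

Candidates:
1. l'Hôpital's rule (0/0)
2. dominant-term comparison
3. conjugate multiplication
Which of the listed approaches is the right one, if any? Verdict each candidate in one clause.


Technique: dominant-term comparison — divide by the highest power of b present: lower-order terms vanish and the dominant ratio remains.
- l'Hôpital's rule (0/0): viewed as a single quotient this runs to ∞/∞, not the 0/0 clash this candidate addresses; an at-infinity variant of the rule would resolve it, but comparing leading growth reads the answer without differentiating.
- dominant-term comparison — applies; the problem has the shape this method handles.
- conjugate multiplication: no divergent radical difference is present for a conjugate pair to cancel.


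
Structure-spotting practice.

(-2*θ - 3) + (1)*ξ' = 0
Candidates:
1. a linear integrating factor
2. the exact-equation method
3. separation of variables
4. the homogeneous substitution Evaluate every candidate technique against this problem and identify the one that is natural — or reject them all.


Diagnosis: no special technique — solved for the derivative, ξ never appears on the right — this is a direct integration in θ, not a differential-equations problem at heart.
- a linear integrating factor: with the unknown absent the integrating factor is a formality; direct integration is the working structure.
- the exact-equation method — with the unknown absent from both coefficients, the cross-partial test holds emptily — nothing for the exact method to work on.
- separation of variables: separation is only trivially available — with the unknown absent from the slope this is a direct integration, not a separation problem.
- the homogeneous substitution — the slope changes under joint rescaling, failing the degree-zero test.


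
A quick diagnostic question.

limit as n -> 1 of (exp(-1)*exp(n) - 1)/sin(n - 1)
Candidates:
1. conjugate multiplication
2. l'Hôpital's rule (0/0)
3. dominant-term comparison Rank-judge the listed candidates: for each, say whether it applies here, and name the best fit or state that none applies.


Best approach: l'Hôpital's rule (0/0) — both numerator and denominator vanish at 1: the genuine 0/0 indeterminate that l'Hôpital exists for. Expanding numerator and denominator to first order gives the same value — the rule automates exactly that.
- conjugate multiplication — the conjugate move applies to radical differences, which this is not.
- l'Hôpital's rule (0/0) — applicable, and directly so.
- dominant-term comparison: no dominant power emerges to decide the limit by degree comparison.


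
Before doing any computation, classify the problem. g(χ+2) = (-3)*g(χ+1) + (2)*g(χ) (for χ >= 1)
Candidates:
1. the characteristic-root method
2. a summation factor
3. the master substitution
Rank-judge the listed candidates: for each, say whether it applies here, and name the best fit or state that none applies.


Diagnosis: the characteristic-root method — linear, homogeneous, constant coefficients: solutions of the form r^χ exist — find the roots of the characteristic polynomial.
- the characteristic-root method — a fit — the right tool for this form.
- a summation factor: the recurrence reaches back more than one step, outside the first-order family a summation factor normalizes.
- the master substitution: the recursion shifts the index rather than dividing it.


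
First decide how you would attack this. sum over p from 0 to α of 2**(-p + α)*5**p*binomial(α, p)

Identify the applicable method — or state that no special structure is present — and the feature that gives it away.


Best approach: the binomial theorem — binomial(α, p) weighting matched powers of 5 and 2 is the expanded form of (5 + 2)^α — fold it back up.


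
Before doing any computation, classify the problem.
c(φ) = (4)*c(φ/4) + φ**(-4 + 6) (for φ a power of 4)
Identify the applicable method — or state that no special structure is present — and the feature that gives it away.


Method: the master substitution — a divide-and-conquer shape: argument φ/4, so change variables with φ = 4^m and solve the linear version.


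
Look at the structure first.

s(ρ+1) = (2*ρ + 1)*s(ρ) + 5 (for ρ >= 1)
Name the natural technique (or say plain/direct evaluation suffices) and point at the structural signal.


Best approach: a summation factor — an index-dependent multiplier 2*ρ + 1 rules out characteristic roots; a summation factor converts it to a pure difference.


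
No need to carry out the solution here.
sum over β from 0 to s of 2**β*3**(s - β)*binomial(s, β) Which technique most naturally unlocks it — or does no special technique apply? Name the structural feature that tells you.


Verdict: the binomial theorem — binomial(s, β) weighting matched powers of 2 and 3 is the expanded form of (2 + 3)^s — fold it back up.


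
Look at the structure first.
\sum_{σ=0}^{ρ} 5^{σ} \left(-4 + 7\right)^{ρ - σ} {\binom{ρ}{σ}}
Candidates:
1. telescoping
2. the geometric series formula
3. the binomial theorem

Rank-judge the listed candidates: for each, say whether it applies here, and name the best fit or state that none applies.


Verdict: the binomial theorem — the binomial coefficients weight matched powers of 5 and (-4 + 7), which is exactly the expansion of a binomial power.
- telescoping — the summand is not presented as a shifted difference — a telescoping rewrite may exist, but the displayed structure does not offer one.
- the geometric series formula — there is no constant term-to-term ratio.
- the binomial theorem — a fit — the right tool for this form.


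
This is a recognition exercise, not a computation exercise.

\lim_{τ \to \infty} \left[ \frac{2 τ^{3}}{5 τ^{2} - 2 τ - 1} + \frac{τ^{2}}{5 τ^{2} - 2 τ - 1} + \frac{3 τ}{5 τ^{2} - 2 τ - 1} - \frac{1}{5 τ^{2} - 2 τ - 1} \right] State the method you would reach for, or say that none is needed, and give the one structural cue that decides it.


Technique: dominant-term comparison — as τ grows, only the highest-degree terms matter — compare leading terms and read the limit off. l'Hôpital's at-infinity variant applies to the expression viewed as a single quotient; the leading-term comparison is the direct route.


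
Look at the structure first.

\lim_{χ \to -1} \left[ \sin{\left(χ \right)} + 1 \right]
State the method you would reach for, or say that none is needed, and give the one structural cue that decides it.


Verdict: no special technique — the expression is continuous at -1 — substitute and evaluate; no indeterminate form appears.


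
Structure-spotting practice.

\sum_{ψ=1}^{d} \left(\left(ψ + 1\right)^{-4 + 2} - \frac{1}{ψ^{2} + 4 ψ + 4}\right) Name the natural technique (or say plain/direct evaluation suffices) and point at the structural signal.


Best approach: telescoping — write out three consecutive terms and watch the interior cancel: the advanced copy one term subtracts reappears as the very next term's leading piece, pair after pair.


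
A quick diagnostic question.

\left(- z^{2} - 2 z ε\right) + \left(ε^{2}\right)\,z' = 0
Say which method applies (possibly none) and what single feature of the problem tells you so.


Verdict: the homogeneous substitution — the slope is degree-zero homogeneous: the ratio substitution v = z/ε collapses it. A Bernoulli substitution is a fair alternative on this equation directly; the homogeneous reading takes it as given.


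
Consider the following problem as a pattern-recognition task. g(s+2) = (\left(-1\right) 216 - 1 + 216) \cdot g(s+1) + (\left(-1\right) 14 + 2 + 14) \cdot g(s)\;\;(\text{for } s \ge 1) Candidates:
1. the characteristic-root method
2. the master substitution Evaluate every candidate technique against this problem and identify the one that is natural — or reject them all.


Verdict: the characteristic-root method — shift-invariance with fixed coefficients calls for exponential trials; the characteristic polynomial finds every r^s.
- the characteristic-root method: yes, a natural case for it.
- the master substitution: the recursive argument is a shift of the index, not a fixed fraction of it.


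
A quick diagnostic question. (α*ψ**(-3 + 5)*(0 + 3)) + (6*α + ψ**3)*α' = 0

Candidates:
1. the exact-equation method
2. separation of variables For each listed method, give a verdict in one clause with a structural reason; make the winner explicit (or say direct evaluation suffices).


Verdict: the exact-equation method — because the two cross partials coincide, the form is conservative as written — recover its potential in (ψ, α).
- the exact-equation method: applicable, and directly so.
- separation of variables: the two dependences do not factor apart.


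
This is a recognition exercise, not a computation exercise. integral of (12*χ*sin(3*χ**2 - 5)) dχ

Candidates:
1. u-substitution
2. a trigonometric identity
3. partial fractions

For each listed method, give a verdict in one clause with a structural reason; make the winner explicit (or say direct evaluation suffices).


Technique: u-substitution — viewed as a product, the integrand is a composition evaluated at 3*χ**2 - 5 times (a constant multiple of) that inner expression's derivative, so u = 3*χ**2 - 5 makes it elementary.
- u-substitution — yes — fits the structure here.
- a trigonometric identity: neither the even-power reduction nor the product-to-sum identity applies to this structure.
- partial fractions: there is no rational-function structure to decompose.


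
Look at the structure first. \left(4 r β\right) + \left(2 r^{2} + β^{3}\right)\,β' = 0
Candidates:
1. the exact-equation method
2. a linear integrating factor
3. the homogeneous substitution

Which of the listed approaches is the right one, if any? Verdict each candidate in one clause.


Technique: the exact-equation method — this form is already the differential of something: the matching mixed partials of 4 r β and 2 r^{2} + β^{3} prove it.
- the exact-equation method: yes — fits the structure here.
- a linear integrating factor — a nonlinear term in the unknown puts this outside the integrating-factor template.
- the homogeneous substitution — solved for the derivative, the right side changes under joint scaling of the two variables.


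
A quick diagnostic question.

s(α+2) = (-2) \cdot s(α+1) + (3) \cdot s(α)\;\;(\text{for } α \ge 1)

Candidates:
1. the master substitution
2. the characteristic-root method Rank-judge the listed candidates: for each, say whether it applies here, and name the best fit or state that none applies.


Best approach: the characteristic-root method — fixed numeric weights on consecutive terms and no forcing term added: the root method in its home territory.
- the master substitution — the recursion steps by a constant offset, so exponential reindexing is pointless.
- the characteristic-root method — yes, a natural case for it.


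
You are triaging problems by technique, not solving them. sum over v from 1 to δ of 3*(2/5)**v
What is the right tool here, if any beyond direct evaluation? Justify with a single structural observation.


Verdict: the geometric series formula — consecutive terms stand in a fixed index-free ratio — the geometric sum formula closes it.


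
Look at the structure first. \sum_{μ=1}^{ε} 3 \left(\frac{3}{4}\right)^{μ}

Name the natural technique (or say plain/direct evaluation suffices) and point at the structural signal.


Best approach: the geometric series formula — check a ratio of consecutive terms: it is \frac{3}{4}, independent of the index, so the geometric formula closes the sum.


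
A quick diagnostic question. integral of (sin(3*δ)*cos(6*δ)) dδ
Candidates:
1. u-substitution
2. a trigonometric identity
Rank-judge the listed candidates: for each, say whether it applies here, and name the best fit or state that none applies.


Best approach: a trigonometric identity — cross-frequency products like sin(3*δ)*cos(6*δ) are the textbook product-to-sum case — the identity converts them to directly integrable sinusoids.
- u-substitution — no subexpression of the integrand serves as a whole-integral substitution inner — individual terms may offer their own, but none carries its derivative as a factor of the full integrand; a working change of variable would have to be constructed from outside the expression.
- a trigonometric identity: applies; the problem has the shape this method handles.


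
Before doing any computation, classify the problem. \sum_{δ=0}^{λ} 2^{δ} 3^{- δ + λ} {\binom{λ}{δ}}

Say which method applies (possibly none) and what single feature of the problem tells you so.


Method: the binomial theorem — the binomial coefficients weight matched powers of 2 and 3, which is exactly the expansion of a binomial power.


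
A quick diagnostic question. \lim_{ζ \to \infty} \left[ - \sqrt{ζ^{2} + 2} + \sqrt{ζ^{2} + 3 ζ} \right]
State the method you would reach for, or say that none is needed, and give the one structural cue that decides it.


Best approach: conjugate multiplication — both pieces blow up but their difference is finite; the conjugate trick rationalizes \sqrt{ζ^{2} + 3 ζ} - \sqrt{ζ^{2} + 2}.


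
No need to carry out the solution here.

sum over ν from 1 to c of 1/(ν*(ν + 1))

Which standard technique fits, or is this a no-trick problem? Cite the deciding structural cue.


Method: telescoping — after splitting 1/(ν*(ν + 1)) into partial fractions, the pieces are shifted copies of one function and cancel telescopically.


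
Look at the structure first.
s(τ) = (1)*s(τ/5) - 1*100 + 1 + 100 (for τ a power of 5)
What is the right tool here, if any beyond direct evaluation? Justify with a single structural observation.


Best approach: the master substitution — the recursive call is at index τ/5 rather than a shift, a divide-and-conquer shape — substituting τ = 5^m linearizes it.


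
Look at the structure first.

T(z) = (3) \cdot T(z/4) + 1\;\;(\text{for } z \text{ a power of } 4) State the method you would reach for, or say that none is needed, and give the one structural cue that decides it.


Technique: the master substitution — the argument contracts 4-fold per step: reindex z exponentially and solve the linear recurrence in the new index.


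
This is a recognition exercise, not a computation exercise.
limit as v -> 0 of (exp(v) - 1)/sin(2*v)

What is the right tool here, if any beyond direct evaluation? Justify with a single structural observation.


Technique: l'Hôpital's rule (0/0) — both numerator and denominator vanish at 0: the genuine 0/0 indeterminate that l'Hôpital exists for. A local series expansion at the point resolves it as well; the rule is the packaged version of that step.


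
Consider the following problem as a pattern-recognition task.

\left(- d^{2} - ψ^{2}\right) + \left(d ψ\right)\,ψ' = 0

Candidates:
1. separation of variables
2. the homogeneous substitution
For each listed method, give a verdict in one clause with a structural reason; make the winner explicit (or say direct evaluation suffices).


Method: the homogeneous substitution — the slope's numerator and denominator share total degree; set v = ψ/d and the equation drops to separable form. Rearranged, this also fits the Bernoulli template directly; the homogeneous substitution reads the structure without the rearrangement.
- separation of variables — the two dependences are entangled, not a clean product of one-variable pieces.
- the homogeneous substitution — yes — fits the structure here.


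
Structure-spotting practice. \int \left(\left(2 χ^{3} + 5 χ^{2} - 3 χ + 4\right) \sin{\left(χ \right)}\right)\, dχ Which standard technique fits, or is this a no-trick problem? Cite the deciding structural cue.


Best approach: integration by parts — the integrand splits as 2 χ^{3} + 5 χ^{2} - 3 χ + 4 times \sin{\left(χ \right)} — repeatedly differentiating the polynomial part kills it, which is the parts ladder.


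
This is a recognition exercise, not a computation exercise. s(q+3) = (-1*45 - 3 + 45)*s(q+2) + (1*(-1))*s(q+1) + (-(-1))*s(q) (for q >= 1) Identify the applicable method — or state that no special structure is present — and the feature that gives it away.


Best approach: the characteristic-root method — the recurrence is linear and homogeneous with constant coefficients, so the ansatz r^q turns it into a polynomial equation for r.


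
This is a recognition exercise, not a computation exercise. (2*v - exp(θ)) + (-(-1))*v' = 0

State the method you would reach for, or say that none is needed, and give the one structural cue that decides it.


Technique: a linear integrating factor — arrange it as v' + 2·v = (the forcing term) and the integrating factor does the rest.


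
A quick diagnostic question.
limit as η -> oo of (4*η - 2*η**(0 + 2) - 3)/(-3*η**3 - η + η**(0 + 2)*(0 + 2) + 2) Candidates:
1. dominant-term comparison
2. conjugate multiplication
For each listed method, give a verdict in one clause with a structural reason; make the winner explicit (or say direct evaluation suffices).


Verdict: dominant-term comparison — growth-rate triage: the leading powers of η decide the limit, everything else is noise.
- dominant-term comparison — a fit — the right tool for this form.
- conjugate multiplication — there is no infinity-minus-infinity radical difference to rationalize.


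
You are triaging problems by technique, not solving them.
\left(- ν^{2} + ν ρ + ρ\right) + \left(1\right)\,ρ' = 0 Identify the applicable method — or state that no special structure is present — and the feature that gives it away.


Verdict: a linear integrating factor — the unknown enters only to the first power against a nonzero forcing term — the integrating-factor template applies directly.


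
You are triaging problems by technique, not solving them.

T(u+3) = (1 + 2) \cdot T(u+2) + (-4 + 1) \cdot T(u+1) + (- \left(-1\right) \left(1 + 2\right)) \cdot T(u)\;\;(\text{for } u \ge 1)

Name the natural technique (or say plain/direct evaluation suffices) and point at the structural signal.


Method: the characteristic-root method — fixed numeric weights on consecutive terms and no forcing term added: the root method in its home territory.


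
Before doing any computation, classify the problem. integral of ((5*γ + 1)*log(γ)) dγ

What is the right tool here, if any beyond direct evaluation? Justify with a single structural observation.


Best approach: integration by parts — a polynomial next to log(γ): integrate the polynomial, differentiate the log, and the integral simplifies in one pass.


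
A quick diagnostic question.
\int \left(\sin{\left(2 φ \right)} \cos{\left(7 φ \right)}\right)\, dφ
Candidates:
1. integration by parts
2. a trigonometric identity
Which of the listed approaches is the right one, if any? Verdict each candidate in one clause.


Best approach: a trigonometric identity — the product \sin{\left(2 φ \right)} \cos{\left(7 φ \right)} converts to a sum of single-frequency sinusoids via the product-to-sum identity.
- integration by parts — not the fit here: there is no polynomial factor to ladder down — parts can still close the trigonometric product by recursion, though the identity rewrite is the direct route.
- a trigonometric identity: yes — fits the structure here.


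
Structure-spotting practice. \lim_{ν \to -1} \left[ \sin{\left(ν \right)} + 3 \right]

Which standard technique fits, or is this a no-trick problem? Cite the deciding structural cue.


Technique: no special technique — nothing blocks direct substitution at -1: plug in and finish.


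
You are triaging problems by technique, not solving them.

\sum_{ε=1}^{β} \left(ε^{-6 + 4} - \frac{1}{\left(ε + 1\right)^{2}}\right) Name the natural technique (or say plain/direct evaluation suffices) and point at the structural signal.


Diagnosis: telescoping — this sum is a zipper: each term contributes ε^{-6 + 4} and removes the next index's value, which the following term puts back, closing term by term.


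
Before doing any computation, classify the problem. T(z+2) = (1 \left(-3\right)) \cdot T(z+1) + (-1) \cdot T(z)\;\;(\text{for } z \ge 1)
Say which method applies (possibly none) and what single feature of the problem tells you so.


Method: the characteristic-root method — constant coefficients and linearity mean the ansatz r^z reduces it to solving the characteristic polynomial.


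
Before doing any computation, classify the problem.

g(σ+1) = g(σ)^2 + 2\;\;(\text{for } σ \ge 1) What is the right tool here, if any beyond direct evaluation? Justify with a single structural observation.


Best approach: no special technique — the update rule curves (it is not linear in the unknown sequence), so no superposition-based closed form attaches — iterate or study it directly.


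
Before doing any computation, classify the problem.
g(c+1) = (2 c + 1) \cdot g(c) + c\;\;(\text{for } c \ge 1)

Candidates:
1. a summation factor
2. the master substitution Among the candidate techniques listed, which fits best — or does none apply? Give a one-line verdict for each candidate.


Method: a summation factor — first-order, linear, moving coefficient 2 c + 1: the discrete analogue of an integrating factor handles it.
- a summation factor — applicable, and directly so.
- the master substitution: with no divided-index recursive call, reindexing by powers of a base buys nothing.


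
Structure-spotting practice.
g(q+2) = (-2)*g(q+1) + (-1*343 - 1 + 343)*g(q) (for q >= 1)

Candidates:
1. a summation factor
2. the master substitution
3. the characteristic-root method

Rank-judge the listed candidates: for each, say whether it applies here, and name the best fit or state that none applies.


Best approach: the characteristic-root method — because shifting q leaves the equation's coefficients unchanged, exponential trials reduce it to algebra.
- a summation factor — the recurrence reaches back more than one step, outside the first-order family a summation factor normalizes.
- the master substitution — with no divided-index recursive call, reindexing by powers of a base buys nothing.
- the characteristic-root method — applicable, and directly so.


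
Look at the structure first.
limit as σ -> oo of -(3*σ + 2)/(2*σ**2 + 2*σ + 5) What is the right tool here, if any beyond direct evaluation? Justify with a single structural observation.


Method: dominant-term comparison — at large σ only the top-degree terms survive; compare the leading terms and the limit falls out. l'Hôpital's at-infinity variant applies to the expression viewed as a single quotient; the leading-term comparison is the direct route.


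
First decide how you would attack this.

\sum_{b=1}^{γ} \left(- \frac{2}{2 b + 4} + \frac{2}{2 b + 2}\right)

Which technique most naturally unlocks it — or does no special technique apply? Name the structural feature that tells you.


Method: telescoping — consecutive terms evaluate one function at adjacent indices (\frac{2}{2 b + 2} is its current value): one term's tail is the next term's head, so the chain collapses.


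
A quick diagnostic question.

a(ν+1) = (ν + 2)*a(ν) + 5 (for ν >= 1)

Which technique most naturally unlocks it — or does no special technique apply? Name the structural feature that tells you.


Diagnosis: a summation factor — normalize by the running product of ν + 2: the left side becomes a difference, and differences sum.


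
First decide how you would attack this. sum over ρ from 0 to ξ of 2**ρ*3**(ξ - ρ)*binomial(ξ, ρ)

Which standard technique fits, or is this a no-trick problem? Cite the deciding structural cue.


Method: the binomial theorem — binomial(ξ, ρ) weighting matched powers of 2 and 3 is the expanded form of (2 + 3)^ξ — fold it back up.


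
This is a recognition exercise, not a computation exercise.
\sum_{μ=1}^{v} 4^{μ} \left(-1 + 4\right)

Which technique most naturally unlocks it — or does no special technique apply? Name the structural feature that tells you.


Best approach: the geometric series formula — the ratio of consecutive terms is the constant 4, independent of the index — a geometric sum.


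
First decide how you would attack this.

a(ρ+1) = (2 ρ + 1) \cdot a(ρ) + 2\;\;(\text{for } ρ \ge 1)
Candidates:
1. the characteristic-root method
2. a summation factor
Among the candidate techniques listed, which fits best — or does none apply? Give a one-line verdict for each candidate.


Best approach: a summation factor — the coefficient 2 ρ + 1 drifts with the index, so no fixed root exists; normalizing by the cumulative product telescopes it.
- the characteristic-root method: the coefficients vary with the index, breaking the constant-coefficient structure the method needs.
- a summation factor: yes, a natural case for it.


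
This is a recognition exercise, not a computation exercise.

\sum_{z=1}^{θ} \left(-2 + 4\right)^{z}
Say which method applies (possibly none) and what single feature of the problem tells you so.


Best approach: the geometric series formula — consecutive terms stand in a fixed index-free ratio — the geometric sum formula closes it.


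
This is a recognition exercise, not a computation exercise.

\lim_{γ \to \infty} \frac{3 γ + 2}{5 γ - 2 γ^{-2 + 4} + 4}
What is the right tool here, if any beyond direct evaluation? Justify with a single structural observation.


Diagnosis: dominant-term comparison — as γ grows, only the highest-degree terms matter — compare leading terms and read the limit off. l'Hôpital's at-infinity variant applies to the expression viewed as a single quotient; the leading-term comparison is the direct route.


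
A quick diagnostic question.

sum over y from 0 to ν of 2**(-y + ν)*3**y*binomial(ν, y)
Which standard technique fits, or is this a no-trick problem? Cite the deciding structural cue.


Best approach: the binomial theorem — the binomial coefficients weight matched powers of 3 and 2, which is exactly the expansion of a binomial power.


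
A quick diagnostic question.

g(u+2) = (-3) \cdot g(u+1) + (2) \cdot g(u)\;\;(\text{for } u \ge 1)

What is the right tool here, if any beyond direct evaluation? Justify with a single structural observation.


Method: the characteristic-root method — linear, homogeneous, constant coefficients: solutions of the form r^u exist — find the roots of the characteristic polynomial.


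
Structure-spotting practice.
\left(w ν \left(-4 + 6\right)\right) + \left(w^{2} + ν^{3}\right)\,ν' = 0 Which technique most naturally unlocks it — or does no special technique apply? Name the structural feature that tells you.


Method: the exact-equation method — because the two cross partials coincide, the form is conservative as written — recover its potential in (w, ν).


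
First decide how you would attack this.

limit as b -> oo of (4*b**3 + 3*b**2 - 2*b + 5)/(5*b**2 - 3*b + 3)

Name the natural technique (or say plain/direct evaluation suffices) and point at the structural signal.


Method: dominant-term comparison — as b grows, only the highest-degree terms matter — compare leading terms and read the limit off. l'Hôpital's at-infinity variant applies to the expression viewed as a single quotient; the leading-term comparison is the direct route.


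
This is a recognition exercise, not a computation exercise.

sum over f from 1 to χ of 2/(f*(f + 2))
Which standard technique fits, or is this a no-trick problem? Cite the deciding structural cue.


Diagnosis: telescoping — integer-spaced poles in 2/(f*(f + 2)) are the telescoping signature in disguise.


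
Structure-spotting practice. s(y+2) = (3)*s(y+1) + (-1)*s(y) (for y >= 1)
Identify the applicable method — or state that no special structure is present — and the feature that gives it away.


Verdict: the characteristic-root method — the recurrence is linear and homogeneous with constant coefficients, so the ansatz r^y turns it into a polynomial equation for r.


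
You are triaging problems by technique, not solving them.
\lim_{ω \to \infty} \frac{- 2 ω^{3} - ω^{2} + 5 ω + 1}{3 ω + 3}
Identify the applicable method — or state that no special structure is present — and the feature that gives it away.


Technique: dominant-term comparison — as ω grows, only the highest-degree terms matter — compare leading terms and read the limit off. Differentiating the expression as a single quotient would eventually settle it as well; matching dominant growth settles it immediately.


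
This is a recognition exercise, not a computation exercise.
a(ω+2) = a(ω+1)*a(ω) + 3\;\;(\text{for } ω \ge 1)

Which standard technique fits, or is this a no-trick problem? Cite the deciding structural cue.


Method: no special technique — the unknown sequence enters the update nonlinearly, so no linear method fits the recurrence as written — direct iteration remains.


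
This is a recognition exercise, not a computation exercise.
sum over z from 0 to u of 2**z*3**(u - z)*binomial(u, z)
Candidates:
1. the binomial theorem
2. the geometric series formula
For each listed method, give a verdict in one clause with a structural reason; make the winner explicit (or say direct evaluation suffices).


Method: the binomial theorem — the summand is term z of a binomial expansion in 2 and 3; the whole sum is a single power.
- the binomial theorem — applicable, and directly so.
- the geometric series formula — consecutive terms are not related by a fixed multiplier.


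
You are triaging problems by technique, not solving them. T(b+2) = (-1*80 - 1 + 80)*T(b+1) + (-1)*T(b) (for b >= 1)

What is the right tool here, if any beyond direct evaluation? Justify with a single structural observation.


Diagnosis: the characteristic-root method — linear, homogeneous, constant coefficients: solutions of the form r^b exist — find the roots of the characteristic polynomial.


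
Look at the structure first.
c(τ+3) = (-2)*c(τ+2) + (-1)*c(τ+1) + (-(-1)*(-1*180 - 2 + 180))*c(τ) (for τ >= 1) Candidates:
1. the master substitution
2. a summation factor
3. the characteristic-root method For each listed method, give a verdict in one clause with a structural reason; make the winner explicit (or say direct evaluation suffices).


Verdict: the characteristic-root method — try a geometric ansatz r^τ: constant coefficients turn the recurrence into one polynomial equation in r.
- the master substitution — no fixed divisor shrinks the index between calls.
- a summation factor: the recurrence reaches back more than one step, outside the first-order family a summation factor normalizes.
- the characteristic-root method: yes, a natural case for it.


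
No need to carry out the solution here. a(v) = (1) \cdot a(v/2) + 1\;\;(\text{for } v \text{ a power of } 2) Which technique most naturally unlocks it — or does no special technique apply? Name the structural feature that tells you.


Diagnosis: the master substitution — the argument shrinks by the factor 2, so measure the index on a logarithmic scale and the recursion becomes a shift.


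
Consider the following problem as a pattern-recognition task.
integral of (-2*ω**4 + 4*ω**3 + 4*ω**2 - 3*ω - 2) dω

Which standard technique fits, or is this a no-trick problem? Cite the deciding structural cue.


Diagnosis: no special technique — scan for structure and find none: constant multiples of powers of ω, integrate directly.


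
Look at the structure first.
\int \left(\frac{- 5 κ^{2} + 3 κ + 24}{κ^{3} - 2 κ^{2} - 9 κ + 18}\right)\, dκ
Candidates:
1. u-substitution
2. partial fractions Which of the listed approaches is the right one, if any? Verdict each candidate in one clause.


Technique: partial fractions — a proper rational integrand whose denominator splits into simpler factors — decompose into partial fractions first.
- u-substitution — no subexpression of the integrand serves as a whole-integral substitution inner — individual terms may offer their own, but none carries its derivative as a factor of the full integrand; a working change of variable would have to be constructed from outside the expression.
- partial fractions: a fit — the right tool for this form.


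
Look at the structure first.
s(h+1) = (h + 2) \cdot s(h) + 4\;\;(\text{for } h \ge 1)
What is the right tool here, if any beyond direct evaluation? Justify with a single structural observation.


Method: a summation factor — first-order linear but the coefficient h + 2 moves with the index — divide by the cumulative product and telescope.


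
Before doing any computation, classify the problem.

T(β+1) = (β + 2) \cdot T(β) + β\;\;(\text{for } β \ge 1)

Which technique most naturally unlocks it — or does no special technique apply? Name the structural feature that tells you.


Technique: a summation factor — one step of memory with a weight β + 2 that changes as the index grows — the summation-factor construction is built for this.


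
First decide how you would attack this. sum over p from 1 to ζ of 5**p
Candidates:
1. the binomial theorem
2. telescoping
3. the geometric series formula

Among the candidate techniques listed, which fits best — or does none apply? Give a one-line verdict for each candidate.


Diagnosis: the geometric series formula — each summand is the previous one scaled by 5; that constant multiplier is itself the geometric structure.
- the binomial theorem — there is no pair of bases whose matched powers would reassemble into a single binomial power.
- telescoping — computed from the summand as displayed, the partial sums build up without the pairwise collapse telescoping exploits.
- the geometric series formula — yes — fits the structure here.


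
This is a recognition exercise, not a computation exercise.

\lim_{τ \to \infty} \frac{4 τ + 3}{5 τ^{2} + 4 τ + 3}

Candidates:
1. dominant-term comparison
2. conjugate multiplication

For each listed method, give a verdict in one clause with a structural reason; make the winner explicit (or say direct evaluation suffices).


Verdict: dominant-term comparison — divide by the highest power of τ present: lower-order terms vanish and the dominant ratio remains.
- dominant-term comparison — applies; the problem has the shape this method handles.
- conjugate multiplication: rationalization has no target — no divergent radical difference appears.


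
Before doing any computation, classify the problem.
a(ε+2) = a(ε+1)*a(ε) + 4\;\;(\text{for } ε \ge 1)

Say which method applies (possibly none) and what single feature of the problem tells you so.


Technique: no special technique — this one you iterate or analyze qualitatively: the nonlinearity defeats linear solution methods.


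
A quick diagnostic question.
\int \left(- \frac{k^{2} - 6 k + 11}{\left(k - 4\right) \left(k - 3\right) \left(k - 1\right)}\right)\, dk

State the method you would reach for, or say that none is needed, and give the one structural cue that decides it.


Technique: partial fractions — a proper rational integrand whose denominator splits into simpler factors — decompose into partial fractions first.


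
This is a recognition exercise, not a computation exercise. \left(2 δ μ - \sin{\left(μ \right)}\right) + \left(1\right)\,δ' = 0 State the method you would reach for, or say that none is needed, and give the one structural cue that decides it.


Best approach: a linear integrating factor — linear in the unknown with genuine forcing: multiply through by the exponential of the integrated coefficient and the left side closes into one derivative.


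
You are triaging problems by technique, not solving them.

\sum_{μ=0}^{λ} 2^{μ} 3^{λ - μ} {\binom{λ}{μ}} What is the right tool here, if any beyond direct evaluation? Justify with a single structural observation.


Best approach: the binomial theorem — terms weighting {\binom{λ}{μ}} against matched powers of 2 and 3 reassemble into (2 + 3)^λ by the binomial theorem.


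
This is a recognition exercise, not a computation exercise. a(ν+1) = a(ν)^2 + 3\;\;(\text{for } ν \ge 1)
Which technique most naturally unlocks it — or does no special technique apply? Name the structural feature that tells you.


Verdict: no special technique — the map from one term to the next is curved, not linear, so linear closed-form machinery does not attach.


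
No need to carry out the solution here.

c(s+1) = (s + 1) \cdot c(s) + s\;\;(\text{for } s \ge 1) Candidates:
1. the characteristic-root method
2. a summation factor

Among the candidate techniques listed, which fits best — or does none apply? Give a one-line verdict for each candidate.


Best approach: a summation factor — an index-dependent multiplier s + 1 rules out characteristic roots; a summation factor converts it to a pure difference.
- the characteristic-root method: an index-dependent weight blocks the pure exponential ansatz.
- a summation factor: yes — fits the structure here.
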